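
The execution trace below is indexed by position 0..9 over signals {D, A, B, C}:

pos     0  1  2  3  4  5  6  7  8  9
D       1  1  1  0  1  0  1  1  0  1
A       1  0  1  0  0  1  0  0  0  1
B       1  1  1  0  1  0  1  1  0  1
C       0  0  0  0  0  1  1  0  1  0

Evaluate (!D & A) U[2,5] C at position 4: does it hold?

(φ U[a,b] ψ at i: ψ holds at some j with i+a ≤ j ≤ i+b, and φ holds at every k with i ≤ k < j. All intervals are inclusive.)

Need some j in [6,9] with C, and (!D & A) at every k in [4,j-1].
  j=6: C holds, but (!D & A) fails at k=4 → not this j.
  j=7: C false.
  j=8: C holds, but (!D & A) fails at k=4 → not this j.
  j=9: C false.
No j in the window works → until fails.

Does not hold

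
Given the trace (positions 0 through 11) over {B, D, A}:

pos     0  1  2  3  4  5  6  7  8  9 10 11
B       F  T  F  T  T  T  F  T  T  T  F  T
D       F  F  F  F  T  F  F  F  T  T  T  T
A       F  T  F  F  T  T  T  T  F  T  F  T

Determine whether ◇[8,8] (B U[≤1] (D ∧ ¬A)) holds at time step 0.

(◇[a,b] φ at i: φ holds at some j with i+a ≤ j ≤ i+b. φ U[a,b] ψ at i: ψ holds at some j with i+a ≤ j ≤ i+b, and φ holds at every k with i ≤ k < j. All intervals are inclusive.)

Check (B U[≤1] (D ∧ ¬A)) at each j in [8,8]:
  j=8: holds
Found at j=8 → formula holds.

Holds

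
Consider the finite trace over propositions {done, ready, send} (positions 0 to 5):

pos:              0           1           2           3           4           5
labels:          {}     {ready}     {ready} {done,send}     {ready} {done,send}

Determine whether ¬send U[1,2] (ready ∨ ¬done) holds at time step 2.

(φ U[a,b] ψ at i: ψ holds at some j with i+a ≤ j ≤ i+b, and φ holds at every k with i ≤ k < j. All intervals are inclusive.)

Does not hold

Need some j in [3,4] with (ready ∨ ¬done), and ¬send at every k in [2,j-1].
  j=3: (ready ∨ ¬done) false.
  j=4: (ready ∨ ¬done) holds, but ¬send fails at k=3 → not this j.
No j in the window works → until fails.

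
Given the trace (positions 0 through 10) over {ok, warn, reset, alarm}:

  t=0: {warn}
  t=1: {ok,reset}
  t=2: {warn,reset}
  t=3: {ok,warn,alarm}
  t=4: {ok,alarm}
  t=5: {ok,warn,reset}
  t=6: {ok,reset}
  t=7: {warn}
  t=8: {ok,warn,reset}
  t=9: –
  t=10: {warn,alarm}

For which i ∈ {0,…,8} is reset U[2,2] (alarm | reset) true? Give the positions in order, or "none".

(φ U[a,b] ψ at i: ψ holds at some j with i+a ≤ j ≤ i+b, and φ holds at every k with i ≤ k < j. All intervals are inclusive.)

Evaluate at each i in [0,8]:
  i=0: ✗ (lhs fails at k=0 before rhs at j=2)
  i=1: ✓ (rhs at j=3; lhs holds on [1,2])
  i=2: ✗ (lhs fails at k=3 before rhs at j=4)
  i=3: ✗ (lhs fails at k=3 before rhs at j=5)
  i=4: ✗ (lhs fails at k=4 before rhs at j=6)
  i=5: ✗ (no rhs in [7,7])
  i=6: ✗ (lhs fails at k=7 before rhs at j=8)
  i=7: ✗ (no rhs in [9,9])
  i=8: ✗ (lhs fails at k=9 before rhs at j=10)

1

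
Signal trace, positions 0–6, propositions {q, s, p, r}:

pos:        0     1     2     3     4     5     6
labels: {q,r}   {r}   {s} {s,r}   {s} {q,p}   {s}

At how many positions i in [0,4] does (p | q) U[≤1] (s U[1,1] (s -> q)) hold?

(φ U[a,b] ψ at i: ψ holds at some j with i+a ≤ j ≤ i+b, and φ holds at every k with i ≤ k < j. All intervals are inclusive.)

Evaluate at each i in [0,4]:
  i=0: ✗ (no rhs in [0,1])
  i=1: ✗ (no rhs in [1,2])
  i=2: ✗ (no rhs in [2,3])
  i=3: ✗ (lhs fails at k=3 before rhs at j=4)
  i=4: ✓ (rhs at j=4)
Positions where it holds: {4} → 1.

1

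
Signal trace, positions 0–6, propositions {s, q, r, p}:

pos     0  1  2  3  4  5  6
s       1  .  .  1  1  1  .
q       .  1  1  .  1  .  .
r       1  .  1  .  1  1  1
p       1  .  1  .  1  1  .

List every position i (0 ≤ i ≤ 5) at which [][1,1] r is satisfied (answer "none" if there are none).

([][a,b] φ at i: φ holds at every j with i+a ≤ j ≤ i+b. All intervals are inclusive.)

Evaluate at each i in [0,5]:
  i=0: ✗ (fails at j=1)
  i=1: ✓ (all of [2,2])
  i=2: ✗ (fails at j=3)
  i=3: ✓ (all of [4,4])
  i=4: ✓ (all of [5,5])
  i=5: ✓ (all of [6,6])

1, 3, 4, 5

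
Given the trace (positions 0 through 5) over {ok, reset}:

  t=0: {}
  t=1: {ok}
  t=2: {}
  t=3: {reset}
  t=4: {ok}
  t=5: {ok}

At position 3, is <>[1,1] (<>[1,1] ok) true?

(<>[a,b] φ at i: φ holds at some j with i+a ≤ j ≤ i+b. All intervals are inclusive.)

Check <>[1,1] ok at each j in [4,4]:
  j=4: holds (witness at 5)
Found at j=4 → formula holds.

True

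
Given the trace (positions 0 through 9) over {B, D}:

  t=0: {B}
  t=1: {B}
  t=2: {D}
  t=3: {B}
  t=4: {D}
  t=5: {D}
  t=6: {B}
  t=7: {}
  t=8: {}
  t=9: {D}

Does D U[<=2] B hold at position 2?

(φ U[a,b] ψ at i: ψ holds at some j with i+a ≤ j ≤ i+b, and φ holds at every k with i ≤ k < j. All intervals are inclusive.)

Need some j in [2,4] with B, and D at every k in [2,j-1].
  j=2: B false.
  j=3: B holds; D holds at every k in [2,2] → satisfied.

Holds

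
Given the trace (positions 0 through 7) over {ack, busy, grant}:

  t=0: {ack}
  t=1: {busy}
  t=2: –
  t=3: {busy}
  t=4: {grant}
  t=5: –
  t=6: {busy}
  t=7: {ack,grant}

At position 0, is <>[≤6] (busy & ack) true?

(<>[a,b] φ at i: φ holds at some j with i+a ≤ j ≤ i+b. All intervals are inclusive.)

Check (busy & ack) at each j in [0,6]:
  j=0: false
  j=1: false
  j=2: false
  j=3: false
  j=4: false
  j=5: false
  j=6: false
No position in the window satisfies it → formula fails.

Does not hold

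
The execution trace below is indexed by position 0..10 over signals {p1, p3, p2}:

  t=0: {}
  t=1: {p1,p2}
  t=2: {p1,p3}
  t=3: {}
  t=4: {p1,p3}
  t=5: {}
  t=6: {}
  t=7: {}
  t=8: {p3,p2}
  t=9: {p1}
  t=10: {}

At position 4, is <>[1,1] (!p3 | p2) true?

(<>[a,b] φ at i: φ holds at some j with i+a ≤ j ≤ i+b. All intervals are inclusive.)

True

Check (!p3 | p2) at each j in [5,5]:
  j=5: true
Found at j=5 → formula holds.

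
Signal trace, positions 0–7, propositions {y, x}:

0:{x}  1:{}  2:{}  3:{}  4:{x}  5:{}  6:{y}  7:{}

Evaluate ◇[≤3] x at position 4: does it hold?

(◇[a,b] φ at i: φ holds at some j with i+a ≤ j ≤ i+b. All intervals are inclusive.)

Check x at each j in [4,7]:
  j=4: true
  j=5: false
  j=6: false
  j=7: false
Found at j=4 → formula holds.

Holds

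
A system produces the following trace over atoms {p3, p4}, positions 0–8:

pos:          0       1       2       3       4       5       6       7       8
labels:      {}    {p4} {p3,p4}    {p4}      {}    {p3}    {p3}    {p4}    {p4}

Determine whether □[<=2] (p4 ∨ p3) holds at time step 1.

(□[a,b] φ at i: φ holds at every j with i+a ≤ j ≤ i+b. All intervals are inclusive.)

Holds

Check (p4 ∨ p3) at every j in [1,3]:
  j=1: true
  j=2: true
  j=3: true
All positions satisfy it → formula holds.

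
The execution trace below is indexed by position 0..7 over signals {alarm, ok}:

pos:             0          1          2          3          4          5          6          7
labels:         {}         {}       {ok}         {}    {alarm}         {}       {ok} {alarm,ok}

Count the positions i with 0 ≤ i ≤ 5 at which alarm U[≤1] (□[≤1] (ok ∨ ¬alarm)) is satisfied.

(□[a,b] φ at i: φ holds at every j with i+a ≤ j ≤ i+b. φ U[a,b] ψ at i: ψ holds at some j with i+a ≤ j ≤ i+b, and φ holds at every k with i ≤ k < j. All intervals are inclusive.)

Evaluate at each i in [0,5]:
  i=0: ✓ (rhs at j=0)
  i=1: ✓ (rhs at j=1)
  i=2: ✓ (rhs at j=2)
  i=3: ✗ (no rhs in [3,4])
  i=4: ✓ (rhs at j=5; lhs holds on [4,4])
  i=5: ✓ (rhs at j=5)
Positions where it holds: {0, 1, 2, 4, 5} → 5.

5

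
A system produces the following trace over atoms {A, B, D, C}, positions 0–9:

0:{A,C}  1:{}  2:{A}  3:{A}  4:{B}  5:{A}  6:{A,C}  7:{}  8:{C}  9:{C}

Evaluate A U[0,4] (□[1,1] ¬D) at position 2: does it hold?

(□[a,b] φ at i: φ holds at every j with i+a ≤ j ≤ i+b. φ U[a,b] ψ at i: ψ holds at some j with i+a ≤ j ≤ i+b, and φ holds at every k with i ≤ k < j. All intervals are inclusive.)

Holds

Need some j in [2,6] with □[1,1] ¬D, and A at every k in [2,j-1].
  j=2: □[1,1] ¬D holds; no prefix to check → satisfied.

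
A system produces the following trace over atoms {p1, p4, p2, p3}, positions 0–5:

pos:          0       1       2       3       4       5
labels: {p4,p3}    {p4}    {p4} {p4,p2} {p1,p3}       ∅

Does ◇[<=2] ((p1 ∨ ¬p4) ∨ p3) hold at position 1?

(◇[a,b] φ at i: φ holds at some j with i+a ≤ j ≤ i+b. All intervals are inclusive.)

False

Check ((p1 ∨ ¬p4) ∨ p3) at each j in [1,3]:
  j=1: false
  j=2: false
  j=3: false
No position in the window satisfies it → formula fails.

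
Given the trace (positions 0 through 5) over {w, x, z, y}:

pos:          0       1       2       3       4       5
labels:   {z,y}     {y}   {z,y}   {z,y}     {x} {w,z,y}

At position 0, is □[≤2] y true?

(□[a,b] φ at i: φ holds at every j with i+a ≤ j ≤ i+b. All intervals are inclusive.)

Check y at every j in [0,2]:
  j=0: true
  j=1: true
  j=2: true
All positions satisfy it → formula holds.

Yes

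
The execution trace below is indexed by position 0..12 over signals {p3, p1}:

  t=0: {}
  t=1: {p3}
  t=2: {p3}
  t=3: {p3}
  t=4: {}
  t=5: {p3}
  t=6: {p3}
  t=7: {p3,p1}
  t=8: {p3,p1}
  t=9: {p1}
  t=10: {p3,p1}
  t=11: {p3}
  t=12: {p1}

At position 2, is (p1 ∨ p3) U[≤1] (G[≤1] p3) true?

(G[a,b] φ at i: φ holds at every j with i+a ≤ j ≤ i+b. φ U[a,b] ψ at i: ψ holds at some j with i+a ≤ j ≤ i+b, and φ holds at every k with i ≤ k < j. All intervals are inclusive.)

Need some j in [2,3] with G[≤1] p3, and (p1 ∨ p3) at every k in [2,j-1].
  j=2: G[≤1] p3 holds; no prefix to check → satisfied.

Holds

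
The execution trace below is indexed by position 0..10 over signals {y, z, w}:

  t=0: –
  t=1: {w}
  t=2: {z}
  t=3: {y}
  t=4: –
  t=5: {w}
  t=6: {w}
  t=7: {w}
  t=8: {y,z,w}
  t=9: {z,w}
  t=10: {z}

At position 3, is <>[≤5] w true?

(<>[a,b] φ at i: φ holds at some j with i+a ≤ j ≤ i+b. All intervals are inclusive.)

Yes

Check w at each j in [3,8]:
  j=3: false
  j=4: false
  j=5: true
  j=6: true
  j=7: true
  j=8: true
Found at j=5 → formula holds.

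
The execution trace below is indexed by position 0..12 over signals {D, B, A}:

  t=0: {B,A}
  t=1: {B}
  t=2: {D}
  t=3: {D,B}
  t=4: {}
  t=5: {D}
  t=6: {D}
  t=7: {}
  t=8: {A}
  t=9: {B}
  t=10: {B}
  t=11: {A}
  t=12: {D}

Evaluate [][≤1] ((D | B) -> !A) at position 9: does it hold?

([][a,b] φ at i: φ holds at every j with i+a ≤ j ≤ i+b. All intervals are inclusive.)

True

Check ((D | B) -> !A) at every j in [9,10]:
  j=9: antecedent true; consequent true → ✓
  j=10: antecedent true; consequent true → ✓
All positions satisfy it → formula holds.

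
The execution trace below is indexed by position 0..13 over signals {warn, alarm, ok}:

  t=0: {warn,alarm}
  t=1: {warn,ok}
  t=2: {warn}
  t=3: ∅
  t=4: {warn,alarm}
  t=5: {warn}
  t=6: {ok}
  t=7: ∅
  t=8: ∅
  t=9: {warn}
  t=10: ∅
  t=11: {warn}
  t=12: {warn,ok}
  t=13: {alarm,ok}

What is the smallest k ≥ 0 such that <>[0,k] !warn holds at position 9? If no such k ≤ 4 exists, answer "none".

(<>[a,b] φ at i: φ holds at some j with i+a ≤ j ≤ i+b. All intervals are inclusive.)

Scan j = 9,10,… for !warn:
  j=9: fails
  j=10: holds
First hit at j=10, so smallest k = 10-9 = 1.

1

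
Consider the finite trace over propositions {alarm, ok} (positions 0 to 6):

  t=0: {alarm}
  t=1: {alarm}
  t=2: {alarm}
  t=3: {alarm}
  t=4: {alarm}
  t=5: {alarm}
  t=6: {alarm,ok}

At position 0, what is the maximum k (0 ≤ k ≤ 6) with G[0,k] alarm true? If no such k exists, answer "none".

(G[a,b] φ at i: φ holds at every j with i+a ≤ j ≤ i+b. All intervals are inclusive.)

6

alarm must hold from j=0 onward; find where it first fails.
  j=0: holds
  j=1: holds
  j=2: holds
  j=3: holds
  j=4: holds
  j=5: holds
  j=6: holds
Holds through j=6; largest k = 6.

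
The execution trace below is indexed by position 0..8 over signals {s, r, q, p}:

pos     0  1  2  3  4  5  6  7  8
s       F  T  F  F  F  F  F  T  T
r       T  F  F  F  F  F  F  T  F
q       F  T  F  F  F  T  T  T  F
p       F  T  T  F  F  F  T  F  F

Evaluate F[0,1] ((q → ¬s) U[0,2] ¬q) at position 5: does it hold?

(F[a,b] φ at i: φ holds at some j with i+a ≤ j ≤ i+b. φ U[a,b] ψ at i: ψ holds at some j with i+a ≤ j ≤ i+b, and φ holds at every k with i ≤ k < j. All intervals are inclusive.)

Check ((q → ¬s) U[0,2] ¬q) at each j in [5,6]:
  j=5: fails
  j=6: fails
No position in the window satisfies it → formula fails.

False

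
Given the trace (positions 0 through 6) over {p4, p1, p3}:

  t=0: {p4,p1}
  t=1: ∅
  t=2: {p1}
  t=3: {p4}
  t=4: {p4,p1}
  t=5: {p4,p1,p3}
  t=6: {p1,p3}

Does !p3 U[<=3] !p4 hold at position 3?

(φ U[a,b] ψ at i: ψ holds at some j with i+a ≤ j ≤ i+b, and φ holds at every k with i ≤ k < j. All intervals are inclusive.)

No

Need some j in [3,6] with !p4, and !p3 at every k in [3,j-1].
  j=3: !p4 false.
  j=4: !p4 false.
  j=5: !p4 false.
  j=6: !p4 holds, but !p3 fails at k=5 → not this j.
No j in the window works → until fails.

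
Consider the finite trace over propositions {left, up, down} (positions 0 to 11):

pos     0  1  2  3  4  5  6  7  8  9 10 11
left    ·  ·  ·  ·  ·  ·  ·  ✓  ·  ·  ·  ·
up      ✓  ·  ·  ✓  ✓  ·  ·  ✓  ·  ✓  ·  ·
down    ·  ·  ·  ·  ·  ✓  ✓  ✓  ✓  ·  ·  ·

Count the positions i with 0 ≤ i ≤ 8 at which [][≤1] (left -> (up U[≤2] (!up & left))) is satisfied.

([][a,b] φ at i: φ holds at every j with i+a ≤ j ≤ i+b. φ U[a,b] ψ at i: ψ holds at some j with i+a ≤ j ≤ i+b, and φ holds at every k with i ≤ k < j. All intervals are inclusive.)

Evaluate at each i in [0,8]:
  i=0: ✓ (all of [0,1])
  i=1: ✓ (all of [1,2])
  i=2: ✓ (all of [2,3])
  i=3: ✓ (all of [3,4])
  i=4: ✓ (all of [4,5])
  i=5: ✓ (all of [5,6])
  i=6: ✗ (fails at j=7)
  i=7: ✗ (fails at j=7)
  i=8: ✓ (all of [8,9])
Positions where it holds: {0, 1, 2, 3, 4, 5, 8} → 7.

7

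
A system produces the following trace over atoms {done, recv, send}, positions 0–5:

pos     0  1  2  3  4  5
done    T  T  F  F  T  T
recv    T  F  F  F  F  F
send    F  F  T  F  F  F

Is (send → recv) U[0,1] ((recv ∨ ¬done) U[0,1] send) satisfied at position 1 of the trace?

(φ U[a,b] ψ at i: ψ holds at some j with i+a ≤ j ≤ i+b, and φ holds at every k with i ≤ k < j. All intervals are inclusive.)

Need some j in [1,2] with ((recv ∨ ¬done) U[0,1] send), and (send → recv) at every k in [1,j-1].
  j=1: ((recv ∨ ¬done) U[0,1] send) — fails.
  j=2: ((recv ∨ ¬done) U[0,1] send) holds; (send → recv) holds at every k in [1,1] → satisfied.

Yes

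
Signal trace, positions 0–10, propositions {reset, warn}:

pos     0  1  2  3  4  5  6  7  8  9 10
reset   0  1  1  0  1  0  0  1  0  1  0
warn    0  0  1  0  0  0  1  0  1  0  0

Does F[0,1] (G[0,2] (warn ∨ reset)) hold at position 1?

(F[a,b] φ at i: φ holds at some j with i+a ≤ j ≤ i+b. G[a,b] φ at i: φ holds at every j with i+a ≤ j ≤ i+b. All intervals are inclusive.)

False

Check G[0,2] (warn ∨ reset) at each j in [1,2]:
  j=1: fails at 3
  j=2: fails at 3
No position in the window satisfies it → formula fails.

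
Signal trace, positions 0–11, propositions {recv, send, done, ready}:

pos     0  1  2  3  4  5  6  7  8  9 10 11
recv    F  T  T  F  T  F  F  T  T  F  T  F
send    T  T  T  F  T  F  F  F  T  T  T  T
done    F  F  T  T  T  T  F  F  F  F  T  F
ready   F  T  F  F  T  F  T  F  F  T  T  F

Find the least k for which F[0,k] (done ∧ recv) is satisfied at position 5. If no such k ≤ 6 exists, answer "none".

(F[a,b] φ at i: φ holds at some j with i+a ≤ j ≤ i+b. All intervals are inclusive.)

Scan j = 5,6,… for (done ∧ recv):
  j=5: fails
  j=6: fails
  j=7: fails
  j=8: fails
  j=9: fails
  j=10: holds
First hit at j=10, so smallest k = 10-5 = 5.

5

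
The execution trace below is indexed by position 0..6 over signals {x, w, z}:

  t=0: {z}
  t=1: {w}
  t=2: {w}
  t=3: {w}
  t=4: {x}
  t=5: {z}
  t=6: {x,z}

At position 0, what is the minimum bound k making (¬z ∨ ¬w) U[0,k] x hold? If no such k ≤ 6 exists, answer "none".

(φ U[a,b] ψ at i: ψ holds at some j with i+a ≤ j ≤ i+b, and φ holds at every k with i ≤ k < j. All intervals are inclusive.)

4

Need earliest j ≥ 0 with x, and (¬z ∨ ¬w) at every k in [0,j-1].
  j=0: rhs fails.
  j=1: rhs fails.
  j=2: rhs fails.
  j=3: rhs fails.
  j=4: rhs holds; lhs holds on [0,3]. k = 4.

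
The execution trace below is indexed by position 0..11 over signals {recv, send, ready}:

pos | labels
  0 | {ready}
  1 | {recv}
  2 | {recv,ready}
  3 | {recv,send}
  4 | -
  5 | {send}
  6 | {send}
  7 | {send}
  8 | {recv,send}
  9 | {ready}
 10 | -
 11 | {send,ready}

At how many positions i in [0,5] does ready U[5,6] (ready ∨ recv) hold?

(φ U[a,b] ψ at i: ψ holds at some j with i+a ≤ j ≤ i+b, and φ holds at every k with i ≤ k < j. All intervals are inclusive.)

0

Evaluate at each i in [0,5]:
  i=0: ✗ (no rhs in [5,6])
  i=1: ✗ (no rhs in [6,7])
  i=2: ✗ (lhs fails at k=3 before rhs at j=8)
  i=3: ✗ (lhs fails at k=3 before rhs at j=8)
  i=4: ✗ (lhs fails at k=4 before rhs at j=9)
  i=5: ✗ (lhs fails at k=5 before rhs at j=11)
Positions where it holds: {} → 0.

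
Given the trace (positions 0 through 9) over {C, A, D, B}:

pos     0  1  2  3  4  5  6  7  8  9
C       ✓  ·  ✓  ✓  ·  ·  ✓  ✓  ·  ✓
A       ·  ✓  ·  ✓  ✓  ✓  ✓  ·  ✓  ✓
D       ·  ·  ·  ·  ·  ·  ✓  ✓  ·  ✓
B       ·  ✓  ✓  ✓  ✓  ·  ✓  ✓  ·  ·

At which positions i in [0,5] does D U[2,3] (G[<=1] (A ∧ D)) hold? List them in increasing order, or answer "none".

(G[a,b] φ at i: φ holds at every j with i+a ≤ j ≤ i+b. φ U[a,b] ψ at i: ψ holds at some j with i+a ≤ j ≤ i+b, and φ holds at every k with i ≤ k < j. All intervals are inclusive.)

none

Evaluate at each i in [0,5]:
  i=0: ✗ (no rhs in [2,3])
  i=1: ✗ (no rhs in [3,4])
  i=2: ✗ (no rhs in [4,5])
  i=3: ✗ (no rhs in [5,6])
  i=4: ✗ (no rhs in [6,7])
  i=5: ✗ (no rhs in [7,8])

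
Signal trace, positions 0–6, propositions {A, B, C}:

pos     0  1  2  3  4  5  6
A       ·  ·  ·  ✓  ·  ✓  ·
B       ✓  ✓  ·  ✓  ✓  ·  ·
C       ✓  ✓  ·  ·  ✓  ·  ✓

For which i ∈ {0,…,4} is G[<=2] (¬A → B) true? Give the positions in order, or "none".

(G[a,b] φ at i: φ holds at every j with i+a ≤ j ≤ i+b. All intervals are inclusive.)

3

Evaluate at each i in [0,4]:
  i=0: ✗ (fails at j=2)
  i=1: ✗ (fails at j=2)
  i=2: ✗ (fails at j=2)
  i=3: ✓ (all of [3,5])
  i=4: ✗ (fails at j=6)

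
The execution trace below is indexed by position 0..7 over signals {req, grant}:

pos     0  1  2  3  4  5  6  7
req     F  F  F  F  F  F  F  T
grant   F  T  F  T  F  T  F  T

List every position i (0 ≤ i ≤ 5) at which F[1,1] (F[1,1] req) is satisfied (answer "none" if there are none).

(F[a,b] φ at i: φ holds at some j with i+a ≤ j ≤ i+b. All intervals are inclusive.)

Evaluate at each i in [0,5]:
  i=0: ✗ (none in [1,1])
  i=1: ✗ (none in [2,2])
  i=2: ✗ (none in [3,3])
  i=3: ✗ (none in [4,4])
  i=4: ✗ (none in [5,5])
  i=5: ✓ (witness j=6)

5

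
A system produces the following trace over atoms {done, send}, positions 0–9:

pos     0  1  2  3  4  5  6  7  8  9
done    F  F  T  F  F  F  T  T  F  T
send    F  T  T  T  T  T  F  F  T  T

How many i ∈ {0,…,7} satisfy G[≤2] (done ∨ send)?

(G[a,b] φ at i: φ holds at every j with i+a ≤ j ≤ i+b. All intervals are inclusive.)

7

Evaluate at each i in [0,7]:
  i=0: ✗ (fails at j=0)
  i=1: ✓ (all of [1,3])
  i=2: ✓ (all of [2,4])
  i=3: ✓ (all of [3,5])
  i=4: ✓ (all of [4,6])
  i=5: ✓ (all of [5,7])
  i=6: ✓ (all of [6,8])
  i=7: ✓ (all of [7,9])
Positions where it holds: {1, 2, 3, 4, 5, 6, 7} → 7.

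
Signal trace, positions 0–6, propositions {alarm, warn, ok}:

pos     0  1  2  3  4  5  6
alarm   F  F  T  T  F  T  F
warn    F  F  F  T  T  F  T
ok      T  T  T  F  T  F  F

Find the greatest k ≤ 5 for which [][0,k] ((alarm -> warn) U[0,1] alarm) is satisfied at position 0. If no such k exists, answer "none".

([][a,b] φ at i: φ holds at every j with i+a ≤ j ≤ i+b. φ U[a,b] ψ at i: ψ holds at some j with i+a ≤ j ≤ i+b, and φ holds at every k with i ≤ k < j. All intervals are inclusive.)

((alarm -> warn) U[0,1] alarm) must hold from j=0 onward; find where it first fails.
  j=0: fails → no k works.

none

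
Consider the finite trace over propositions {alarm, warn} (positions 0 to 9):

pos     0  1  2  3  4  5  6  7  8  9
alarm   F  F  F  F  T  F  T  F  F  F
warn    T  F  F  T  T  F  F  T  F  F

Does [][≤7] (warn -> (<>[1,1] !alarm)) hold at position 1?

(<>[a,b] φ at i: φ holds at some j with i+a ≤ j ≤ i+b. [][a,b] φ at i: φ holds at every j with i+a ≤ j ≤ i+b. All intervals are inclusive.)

Check (warn -> (<>[1,1] !alarm)) at every j in [1,8]:
  j=1: antecedent false → ✓
  j=2: antecedent false → ✓
  j=3: antecedent true; consequent fails (none in [4,4]) → ✗
  j=4: antecedent true; consequent holds (witness at 5) → ✓
  j=5: antecedent false → ✓
  j=6: antecedent false → ✓
  j=7: antecedent true; consequent holds (witness at 8) → ✓
  j=8: antecedent false → ✓
Fails at j=3 → formula fails.

Does not hold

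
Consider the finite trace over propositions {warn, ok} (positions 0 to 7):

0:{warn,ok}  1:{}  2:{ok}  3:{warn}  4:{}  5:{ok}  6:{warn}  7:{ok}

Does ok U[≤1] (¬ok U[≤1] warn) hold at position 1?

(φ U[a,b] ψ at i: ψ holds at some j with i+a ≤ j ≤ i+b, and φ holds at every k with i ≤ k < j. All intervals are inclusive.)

No

Need some j in [1,2] with (¬ok U[≤1] warn), and ok at every k in [1,j-1].
  j=1: (¬ok U[≤1] warn) — fails.
  j=2: (¬ok U[≤1] warn) — fails.
No j in the window works → until fails.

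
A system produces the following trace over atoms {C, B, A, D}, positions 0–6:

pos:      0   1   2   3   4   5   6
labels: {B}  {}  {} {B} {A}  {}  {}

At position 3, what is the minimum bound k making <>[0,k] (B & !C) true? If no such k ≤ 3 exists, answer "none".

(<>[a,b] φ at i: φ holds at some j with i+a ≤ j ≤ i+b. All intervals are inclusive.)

0

Scan j = 3,4,… for (B & !C):
  j=3: holds
First hit at j=3, so smallest k = 3-3 = 0.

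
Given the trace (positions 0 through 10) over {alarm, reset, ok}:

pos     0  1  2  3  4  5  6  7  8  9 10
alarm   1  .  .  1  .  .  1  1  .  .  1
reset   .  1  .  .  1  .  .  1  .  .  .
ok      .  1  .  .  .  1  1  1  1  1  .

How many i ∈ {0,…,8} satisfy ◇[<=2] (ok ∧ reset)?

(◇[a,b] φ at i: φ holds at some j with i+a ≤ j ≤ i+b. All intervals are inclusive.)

Evaluate at each i in [0,8]:
  i=0: ✓ (witness j=1)
  i=1: ✓ (witness j=1)
  i=2: ✗ (none in [2,4])
  i=3: ✗ (none in [3,5])
  i=4: ✗ (none in [4,6])
  i=5: ✓ (witness j=7)
  i=6: ✓ (witness j=7)
  i=7: ✓ (witness j=7)
  i=8: ✗ (none in [8,10])
Positions where it holds: {0, 1, 5, 6, 7} → 5.

5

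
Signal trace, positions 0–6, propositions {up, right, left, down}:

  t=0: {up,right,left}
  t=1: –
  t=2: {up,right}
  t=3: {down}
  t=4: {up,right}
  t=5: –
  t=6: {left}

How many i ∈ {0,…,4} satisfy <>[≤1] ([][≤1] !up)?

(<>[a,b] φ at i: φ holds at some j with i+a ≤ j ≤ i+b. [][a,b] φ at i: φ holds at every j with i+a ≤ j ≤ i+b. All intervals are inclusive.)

1

Evaluate at each i in [0,4]:
  i=0: ✗ (none in [0,1])
  i=1: ✗ (none in [1,2])
  i=2: ✗ (none in [2,3])
  i=3: ✗ (none in [3,4])
  i=4: ✓ (witness j=5)
Positions where it holds: {4} → 1.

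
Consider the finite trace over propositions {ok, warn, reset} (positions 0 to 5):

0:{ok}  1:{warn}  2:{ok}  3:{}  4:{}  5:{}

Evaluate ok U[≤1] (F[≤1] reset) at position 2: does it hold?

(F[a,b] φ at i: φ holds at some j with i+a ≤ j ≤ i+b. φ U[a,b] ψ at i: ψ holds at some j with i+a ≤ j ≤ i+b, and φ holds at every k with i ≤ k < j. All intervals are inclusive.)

Need some j in [2,3] with F[≤1] reset, and ok at every k in [2,j-1].
  j=2: F[≤1] reset — fails (none in [2,3]).
  j=3: F[≤1] reset — fails (none in [3,4]).
No j in the window works → until fails.

No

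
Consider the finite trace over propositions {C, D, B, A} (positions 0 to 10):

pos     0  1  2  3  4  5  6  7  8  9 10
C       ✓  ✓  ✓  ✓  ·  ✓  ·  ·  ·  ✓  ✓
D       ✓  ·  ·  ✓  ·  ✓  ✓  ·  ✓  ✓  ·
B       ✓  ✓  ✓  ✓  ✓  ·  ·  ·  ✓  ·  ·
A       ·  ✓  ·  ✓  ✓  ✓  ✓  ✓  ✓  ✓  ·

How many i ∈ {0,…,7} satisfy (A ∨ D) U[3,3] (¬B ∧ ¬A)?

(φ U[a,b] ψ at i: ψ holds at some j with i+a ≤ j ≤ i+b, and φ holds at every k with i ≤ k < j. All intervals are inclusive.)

Evaluate at each i in [0,7]:
  i=0: ✗ (no rhs in [3,3])
  i=1: ✗ (no rhs in [4,4])
  i=2: ✗ (no rhs in [5,5])
  i=3: ✗ (no rhs in [6,6])
  i=4: ✗ (no rhs in [7,7])
  i=5: ✗ (no rhs in [8,8])
  i=6: ✗ (no rhs in [9,9])
  i=7: ✓ (rhs at j=10; lhs holds on [7,9])
Positions where it holds: {7} → 1.

1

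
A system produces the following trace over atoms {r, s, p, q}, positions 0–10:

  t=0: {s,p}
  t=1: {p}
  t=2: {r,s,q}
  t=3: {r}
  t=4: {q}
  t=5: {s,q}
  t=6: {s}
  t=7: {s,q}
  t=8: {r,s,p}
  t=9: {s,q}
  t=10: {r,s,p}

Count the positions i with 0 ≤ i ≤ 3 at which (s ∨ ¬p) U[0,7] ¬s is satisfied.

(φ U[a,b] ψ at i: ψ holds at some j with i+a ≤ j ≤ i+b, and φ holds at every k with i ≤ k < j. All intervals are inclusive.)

4

Evaluate at each i in [0,3]:
  i=0: ✓ (rhs at j=1; lhs holds on [0,0])
  i=1: ✓ (rhs at j=1)
  i=2: ✓ (rhs at j=3; lhs holds on [2,2])
  i=3: ✓ (rhs at j=3)
Positions where it holds: {0, 1, 2, 3} → 4.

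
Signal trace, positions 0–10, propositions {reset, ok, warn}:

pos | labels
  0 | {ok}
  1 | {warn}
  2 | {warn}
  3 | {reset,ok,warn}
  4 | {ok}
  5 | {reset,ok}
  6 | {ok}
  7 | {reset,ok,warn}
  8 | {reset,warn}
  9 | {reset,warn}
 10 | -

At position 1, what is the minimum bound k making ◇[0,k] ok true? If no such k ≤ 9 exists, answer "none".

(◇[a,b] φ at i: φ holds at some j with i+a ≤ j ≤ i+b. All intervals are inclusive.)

2

Scan j = 1,2,… for ok:
  j=1: fails
  j=2: fails
  j=3: holds
First hit at j=3, so smallest k = 3-1 = 2.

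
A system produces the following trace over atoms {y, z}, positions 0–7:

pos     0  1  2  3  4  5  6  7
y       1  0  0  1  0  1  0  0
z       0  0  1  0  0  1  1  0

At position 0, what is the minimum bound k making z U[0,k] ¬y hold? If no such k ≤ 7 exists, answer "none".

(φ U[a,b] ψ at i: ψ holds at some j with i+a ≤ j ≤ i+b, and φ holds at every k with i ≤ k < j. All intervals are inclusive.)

none

Need earliest j ≥ 0 with ¬y, and z at every k in [0,j-1].
  j=0: rhs fails.
  j=1: rhs holds but lhs fails at k=0.
  j=2: rhs holds but lhs fails at k=0.
  j=3: rhs fails.
  j=4: rhs holds but lhs fails at k=0.
  j=5: rhs fails.
  j=6: rhs holds but lhs fails at k=0.
  j=7: rhs holds but lhs fails at k=0.
No witness within the range → none.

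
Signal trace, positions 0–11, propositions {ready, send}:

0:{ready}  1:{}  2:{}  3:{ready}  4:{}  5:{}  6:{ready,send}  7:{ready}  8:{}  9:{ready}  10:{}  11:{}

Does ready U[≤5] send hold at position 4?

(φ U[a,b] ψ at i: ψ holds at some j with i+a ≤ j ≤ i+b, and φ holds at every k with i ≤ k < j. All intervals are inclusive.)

Need some j in [4,9] with send, and ready at every k in [4,j-1].
  j=4: send false.
  j=5: send false.
  j=6: send holds, but ready fails at k=4 → not this j.
  j=7: send false.
  j=8: send false.
  j=9: send false.
No j in the window works → until fails.

Does not hold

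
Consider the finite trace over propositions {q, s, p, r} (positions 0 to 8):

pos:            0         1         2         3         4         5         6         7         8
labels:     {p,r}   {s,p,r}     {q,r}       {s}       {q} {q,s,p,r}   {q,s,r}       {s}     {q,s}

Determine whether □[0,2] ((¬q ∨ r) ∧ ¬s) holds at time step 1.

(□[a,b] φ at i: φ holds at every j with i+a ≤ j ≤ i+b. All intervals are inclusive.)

Check ((¬q ∨ r) ∧ ¬s) at every j in [1,3]:
  j=1: false
  j=2: true
  j=3: false
Fails at j=1 → formula fails.

No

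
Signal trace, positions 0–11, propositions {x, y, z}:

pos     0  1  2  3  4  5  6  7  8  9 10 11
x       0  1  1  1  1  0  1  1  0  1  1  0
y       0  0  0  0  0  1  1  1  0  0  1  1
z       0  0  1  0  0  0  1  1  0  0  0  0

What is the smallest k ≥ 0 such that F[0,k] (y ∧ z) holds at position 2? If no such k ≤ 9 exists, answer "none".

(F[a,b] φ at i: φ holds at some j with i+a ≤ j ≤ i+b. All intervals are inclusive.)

Scan j = 2,3,… for (y ∧ z):
  j=2: fails
  j=3: fails
  j=4: fails
  j=5: fails
  j=6: holds
First hit at j=6, so smallest k = 6-2 = 4.

4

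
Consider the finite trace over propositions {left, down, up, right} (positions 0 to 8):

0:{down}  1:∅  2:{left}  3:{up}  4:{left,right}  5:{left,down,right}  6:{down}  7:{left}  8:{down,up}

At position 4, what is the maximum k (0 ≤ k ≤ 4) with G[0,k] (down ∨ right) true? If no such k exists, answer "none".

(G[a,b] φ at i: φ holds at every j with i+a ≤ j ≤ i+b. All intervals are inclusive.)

(down ∨ right) must hold from j=4 onward; find where it first fails.
  j=4: holds
  j=5: holds
  j=6: holds
  j=7: fails
Holds on [4,6], so largest k = 2.

2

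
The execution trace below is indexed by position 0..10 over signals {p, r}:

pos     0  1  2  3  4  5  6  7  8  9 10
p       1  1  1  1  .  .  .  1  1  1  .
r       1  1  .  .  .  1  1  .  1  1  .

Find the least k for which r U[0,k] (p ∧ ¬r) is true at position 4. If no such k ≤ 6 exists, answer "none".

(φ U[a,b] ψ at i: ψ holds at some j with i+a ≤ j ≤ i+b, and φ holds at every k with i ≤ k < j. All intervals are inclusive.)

Need earliest j ≥ 4 with (p ∧ ¬r), and r at every k in [4,j-1].
  j=4: rhs fails.
  j=5: rhs fails.
  j=6: rhs fails.
  j=7: rhs holds but lhs fails at k=4.
  j=8: rhs fails.
  j=9: rhs fails.
  j=10: rhs fails.
No witness within the range → none.

none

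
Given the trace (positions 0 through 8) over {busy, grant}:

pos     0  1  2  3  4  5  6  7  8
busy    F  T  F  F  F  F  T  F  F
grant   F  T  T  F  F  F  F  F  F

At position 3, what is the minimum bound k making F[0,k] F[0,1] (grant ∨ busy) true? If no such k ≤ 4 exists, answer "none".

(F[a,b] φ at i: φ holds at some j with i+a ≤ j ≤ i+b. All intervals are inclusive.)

2

Scan j = 3,4,… for F[0,1] (grant ∨ busy):
  j=3: fails
  j=4: fails
  j=5: holds
First hit at j=5, so smallest k = 5-3 = 2.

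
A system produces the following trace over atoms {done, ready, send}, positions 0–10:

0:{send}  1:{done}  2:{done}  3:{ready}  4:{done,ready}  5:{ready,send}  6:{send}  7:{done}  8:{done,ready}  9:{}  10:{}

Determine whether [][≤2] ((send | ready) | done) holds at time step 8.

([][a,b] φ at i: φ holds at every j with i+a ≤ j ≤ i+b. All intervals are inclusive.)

No

Check ((send | ready) | done) at every j in [8,10]:
  j=8: true
  j=9: false
  j=10: false
Fails at j=9 → formula fails.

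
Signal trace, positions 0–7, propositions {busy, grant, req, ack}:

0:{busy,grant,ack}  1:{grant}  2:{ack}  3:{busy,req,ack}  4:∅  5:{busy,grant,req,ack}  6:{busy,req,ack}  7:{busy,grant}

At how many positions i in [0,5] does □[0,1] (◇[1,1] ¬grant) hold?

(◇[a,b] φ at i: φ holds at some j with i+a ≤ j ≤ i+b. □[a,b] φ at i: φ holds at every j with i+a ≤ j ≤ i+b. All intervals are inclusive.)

Evaluate at each i in [0,5]:
  i=0: ✗ (fails at j=0)
  i=1: ✓ (all of [1,2])
  i=2: ✓ (all of [2,3])
  i=3: ✗ (fails at j=4)
  i=4: ✗ (fails at j=4)
  i=5: ✗ (fails at j=6)
Positions where it holds: {1, 2} → 2.

2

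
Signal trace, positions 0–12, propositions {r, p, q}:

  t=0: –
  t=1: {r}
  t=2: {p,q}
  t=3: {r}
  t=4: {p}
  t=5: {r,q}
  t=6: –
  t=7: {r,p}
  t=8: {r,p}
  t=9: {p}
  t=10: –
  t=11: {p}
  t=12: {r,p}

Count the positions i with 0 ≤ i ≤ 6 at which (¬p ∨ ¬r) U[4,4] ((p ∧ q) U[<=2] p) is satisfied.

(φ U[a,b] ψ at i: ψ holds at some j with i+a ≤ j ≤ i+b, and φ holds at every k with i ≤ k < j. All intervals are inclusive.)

2

Evaluate at each i in [0,6]:
  i=0: ✓ (rhs at j=4; lhs holds on [0,3])
  i=1: ✗ (no rhs in [5,5])
  i=2: ✗ (no rhs in [6,6])
  i=3: ✓ (rhs at j=7; lhs holds on [3,6])
  i=4: ✗ (lhs fails at k=7 before rhs at j=8)
  i=5: ✗ (lhs fails at k=7 before rhs at j=9)
  i=6: ✗ (no rhs in [10,10])
Positions where it holds: {0, 3} → 2.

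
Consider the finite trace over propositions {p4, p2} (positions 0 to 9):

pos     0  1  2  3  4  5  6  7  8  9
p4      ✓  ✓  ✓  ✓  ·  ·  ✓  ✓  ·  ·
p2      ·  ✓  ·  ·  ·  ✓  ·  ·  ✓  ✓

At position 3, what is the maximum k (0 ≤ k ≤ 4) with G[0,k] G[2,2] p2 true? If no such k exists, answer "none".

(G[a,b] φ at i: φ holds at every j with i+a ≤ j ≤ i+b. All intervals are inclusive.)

0

G[2,2] p2 must hold from j=3 onward; find where it first fails.
  j=3: holds
  j=4: fails
Holds on [3,3], so largest k = 0.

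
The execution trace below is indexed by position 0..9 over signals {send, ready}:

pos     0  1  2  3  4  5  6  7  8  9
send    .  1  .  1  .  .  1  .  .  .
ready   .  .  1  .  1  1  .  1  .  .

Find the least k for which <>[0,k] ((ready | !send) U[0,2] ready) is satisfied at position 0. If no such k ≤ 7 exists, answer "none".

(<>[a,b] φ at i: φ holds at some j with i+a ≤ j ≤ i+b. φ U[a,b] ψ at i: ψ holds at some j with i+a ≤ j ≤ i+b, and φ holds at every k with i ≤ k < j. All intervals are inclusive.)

2

Scan j = 0,1,… for ((ready | !send) U[0,2] ready):
  j=0: fails
  j=1: fails
  j=2: holds
First hit at j=2, so smallest k = 2-0 = 2.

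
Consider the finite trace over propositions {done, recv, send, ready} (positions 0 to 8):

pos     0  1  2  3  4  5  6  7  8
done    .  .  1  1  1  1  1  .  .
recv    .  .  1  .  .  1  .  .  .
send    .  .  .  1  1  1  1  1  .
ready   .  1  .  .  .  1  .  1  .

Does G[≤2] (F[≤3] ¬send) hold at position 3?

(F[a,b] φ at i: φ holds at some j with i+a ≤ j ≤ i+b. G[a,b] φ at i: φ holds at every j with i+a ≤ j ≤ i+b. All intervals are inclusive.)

Does not hold

Check F[≤3] ¬send at every j in [3,5]:
  j=3: fails (none in [3,6])
  j=4: fails (none in [4,7])
  j=5: holds (witness at 8)
Fails at j=3 → formula fails.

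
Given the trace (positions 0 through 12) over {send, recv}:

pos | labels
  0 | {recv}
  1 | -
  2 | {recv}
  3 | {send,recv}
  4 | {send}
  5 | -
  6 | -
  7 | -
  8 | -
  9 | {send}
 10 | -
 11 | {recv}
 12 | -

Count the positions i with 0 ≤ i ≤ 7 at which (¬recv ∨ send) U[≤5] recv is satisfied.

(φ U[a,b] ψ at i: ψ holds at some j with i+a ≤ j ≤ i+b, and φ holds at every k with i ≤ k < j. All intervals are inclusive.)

6

Evaluate at each i in [0,7]:
  i=0: ✓ (rhs at j=0)
  i=1: ✓ (rhs at j=2; lhs holds on [1,1])
  i=2: ✓ (rhs at j=2)
  i=3: ✓ (rhs at j=3)
  i=4: ✗ (no rhs in [4,9])
  i=5: ✗ (no rhs in [5,10])
  i=6: ✓ (rhs at j=11; lhs holds on [6,10])
  i=7: ✓ (rhs at j=11; lhs holds on [7,10])
Positions where it holds: {0, 1, 2, 3, 6, 7} → 6.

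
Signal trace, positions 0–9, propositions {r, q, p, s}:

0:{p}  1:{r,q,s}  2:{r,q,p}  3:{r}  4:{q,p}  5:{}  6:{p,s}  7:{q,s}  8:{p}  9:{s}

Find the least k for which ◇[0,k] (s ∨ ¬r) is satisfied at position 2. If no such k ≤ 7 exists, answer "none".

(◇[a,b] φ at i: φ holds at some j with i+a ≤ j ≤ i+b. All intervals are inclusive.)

Scan j = 2,3,… for (s ∨ ¬r):
  j=2: fails
  j=3: fails
  j=4: holds
First hit at j=4, so smallest k = 4-2 = 2.

2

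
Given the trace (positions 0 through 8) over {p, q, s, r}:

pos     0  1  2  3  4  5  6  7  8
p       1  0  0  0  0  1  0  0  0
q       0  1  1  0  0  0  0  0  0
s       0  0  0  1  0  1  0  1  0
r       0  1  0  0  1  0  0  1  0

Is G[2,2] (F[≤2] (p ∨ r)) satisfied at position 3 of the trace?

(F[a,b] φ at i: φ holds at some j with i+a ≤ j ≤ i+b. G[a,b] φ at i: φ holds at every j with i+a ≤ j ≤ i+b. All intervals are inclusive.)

Check F[≤2] (p ∨ r) at every j in [5,5]:
  j=5: holds (witness at 5)
All positions satisfy it → formula holds.

Holds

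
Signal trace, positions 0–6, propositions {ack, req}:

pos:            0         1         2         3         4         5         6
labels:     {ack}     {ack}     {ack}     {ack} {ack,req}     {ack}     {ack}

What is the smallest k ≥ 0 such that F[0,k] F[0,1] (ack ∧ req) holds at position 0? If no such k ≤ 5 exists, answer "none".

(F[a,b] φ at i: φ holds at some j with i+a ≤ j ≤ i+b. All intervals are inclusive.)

3

Scan j = 0,1,… for F[0,1] (ack ∧ req):
  j=0: fails
  j=1: fails
  j=2: fails
  j=3: holds
First hit at j=3, so smallest k = 3-0 = 3.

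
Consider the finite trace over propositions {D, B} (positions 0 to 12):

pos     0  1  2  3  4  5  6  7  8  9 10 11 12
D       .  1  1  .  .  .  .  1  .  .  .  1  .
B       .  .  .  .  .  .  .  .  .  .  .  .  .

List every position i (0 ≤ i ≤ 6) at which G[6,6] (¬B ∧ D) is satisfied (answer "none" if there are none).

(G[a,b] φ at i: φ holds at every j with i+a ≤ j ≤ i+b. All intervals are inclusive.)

1, 5

Evaluate at each i in [0,6]:
  i=0: ✗ (fails at j=6)
  i=1: ✓ (all of [7,7])
  i=2: ✗ (fails at j=8)
  i=3: ✗ (fails at j=9)
  i=4: ✗ (fails at j=10)
  i=5: ✓ (all of [11,11])
  i=6: ✗ (fails at j=12)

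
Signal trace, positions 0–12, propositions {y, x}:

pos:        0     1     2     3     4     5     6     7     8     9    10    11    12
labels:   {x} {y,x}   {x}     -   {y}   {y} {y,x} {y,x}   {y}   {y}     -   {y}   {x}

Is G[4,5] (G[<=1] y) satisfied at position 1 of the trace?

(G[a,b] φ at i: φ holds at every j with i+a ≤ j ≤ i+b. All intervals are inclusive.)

Check G[<=1] y at every j in [5,6]:
  j=5: holds on [5,6]
  j=6: holds on [6,7]
All positions satisfy it → formula holds.

Yes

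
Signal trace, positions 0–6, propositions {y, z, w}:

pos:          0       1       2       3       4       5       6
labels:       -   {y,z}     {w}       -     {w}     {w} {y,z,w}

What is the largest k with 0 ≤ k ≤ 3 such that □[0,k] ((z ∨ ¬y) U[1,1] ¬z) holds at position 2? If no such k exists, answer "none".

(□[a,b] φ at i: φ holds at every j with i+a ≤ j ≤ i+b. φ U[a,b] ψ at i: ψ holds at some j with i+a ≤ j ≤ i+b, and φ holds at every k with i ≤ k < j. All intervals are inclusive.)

((z ∨ ¬y) U[1,1] ¬z) must hold from j=2 onward; find where it first fails.
  j=2: holds
  j=3: holds
  j=4: holds
  j=5: fails
Holds on [2,4], so largest k = 2.

2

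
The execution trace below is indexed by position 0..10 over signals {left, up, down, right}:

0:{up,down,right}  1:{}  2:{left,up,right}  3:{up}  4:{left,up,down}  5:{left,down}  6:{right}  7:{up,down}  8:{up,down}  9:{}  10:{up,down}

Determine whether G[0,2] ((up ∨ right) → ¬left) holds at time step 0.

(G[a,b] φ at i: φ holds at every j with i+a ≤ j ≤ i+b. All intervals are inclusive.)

No

Check ((up ∨ right) → ¬left) at every j in [0,2]:
  j=0: antecedent true; consequent true → ✓
  j=1: antecedent false → ✓
  j=2: antecedent true; consequent false → ✗
Fails at j=2 → formula fails.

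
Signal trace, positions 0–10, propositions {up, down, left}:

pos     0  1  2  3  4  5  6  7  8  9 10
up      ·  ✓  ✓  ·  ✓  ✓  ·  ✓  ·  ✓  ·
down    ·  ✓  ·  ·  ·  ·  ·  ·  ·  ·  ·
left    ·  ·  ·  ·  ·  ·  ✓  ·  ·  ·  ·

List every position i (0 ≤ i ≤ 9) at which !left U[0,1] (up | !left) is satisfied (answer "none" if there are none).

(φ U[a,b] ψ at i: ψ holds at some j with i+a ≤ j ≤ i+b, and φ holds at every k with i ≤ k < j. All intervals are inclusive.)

0, 1, 2, 3, 4, 5, 7, 8, 9

Evaluate at each i in [0,9]:
  i=0: ✓ (rhs at j=0)
  i=1: ✓ (rhs at j=1)
  i=2: ✓ (rhs at j=2)
  i=3: ✓ (rhs at j=3)
  i=4: ✓ (rhs at j=4)
  i=5: ✓ (rhs at j=5)
  i=6: ✗ (lhs fails at k=6 before rhs at j=7)
  i=7: ✓ (rhs at j=7)
  i=8: ✓ (rhs at j=8)
  i=9: ✓ (rhs at j=9)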